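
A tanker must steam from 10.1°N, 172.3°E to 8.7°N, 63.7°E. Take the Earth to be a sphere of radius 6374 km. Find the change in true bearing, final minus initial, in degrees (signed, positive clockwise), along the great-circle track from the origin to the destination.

Initial bearing θ₁ = atan2(sin Δλ cos φ₂, cos φ₁ sin φ₂ − sin φ₁ cos φ₂ cos Δλ) = 282.30°
Final bearing θ₂ = (initial bearing from the destination back to the start) + 180° = 256.68°
Δθ = θ₂ − θ₁ = -25.6°

-25.6°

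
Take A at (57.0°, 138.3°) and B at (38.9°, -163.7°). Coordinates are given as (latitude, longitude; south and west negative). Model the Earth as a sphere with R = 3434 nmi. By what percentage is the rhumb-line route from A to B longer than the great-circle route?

2.5%

Great circle: σ = 0.7208 rad → d_gc = Rσ = 2475.3 nmi
Rhumb: Δφ = -0.3159, Δλ = +1.0123, Δψ = -0.4786, q = Δφ/Δψ = 0.6600 → d_rh = R√(Δφ²+q²Δλ²) = 2537.9 nmi
Excess = (2537.9 − 2475.3) / 2475.3 = 62.6 / 2475.3 = 2.53% ≈ 2.5%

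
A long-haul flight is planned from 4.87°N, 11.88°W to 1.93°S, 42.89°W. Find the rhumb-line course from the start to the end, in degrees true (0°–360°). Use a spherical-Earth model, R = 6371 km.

Δψ = ln[tan(π/4+φ₂/2)/tan(π/4+φ₁/2)] = -0.1188
Δλ = -0.5412 rad (taken the short way round)
course = atan2(Δλ, Δψ) = 257.62°

257.6°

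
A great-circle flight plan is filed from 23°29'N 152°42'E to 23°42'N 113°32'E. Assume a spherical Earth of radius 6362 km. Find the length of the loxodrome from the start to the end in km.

3986 km

Δψ = ln[tan(π/4+φ₂/2)/tan(π/4+φ₁/2)] = +0.0041;  Δφ = +0.0038 rad,  Δλ = -0.6836 rad
q = Δφ/Δψ = 0.9164
d = R·√(Δφ² + q²Δλ²) = 6362·0.62646 = 3986 km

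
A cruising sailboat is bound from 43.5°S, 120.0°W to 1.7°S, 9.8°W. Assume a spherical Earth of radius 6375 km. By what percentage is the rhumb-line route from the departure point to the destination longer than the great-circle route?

3.7%

Great circle: σ = 1.8028 rad → d_gc = Rσ = 11492.9 km
Rhumb: Δφ = +0.7295, Δλ = +1.9234, Δψ = +0.8151, q = Δφ/Δψ = 0.8950 → d_rh = R√(Δφ²+q²Δλ²) = 11918.7 km
Excess = (11918.7 − 11492.9) / 11492.9 = 425.8 / 11492.9 = 3.70% ≈ 3.7%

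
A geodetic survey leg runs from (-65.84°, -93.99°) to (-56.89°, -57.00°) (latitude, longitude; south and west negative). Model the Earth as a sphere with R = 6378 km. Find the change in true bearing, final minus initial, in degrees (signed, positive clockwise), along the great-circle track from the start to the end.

-32.8°

At departure: θ₁ = atan2(sin Δλ cos φ₂, cos φ₁ sin φ₂ − sin φ₁ cos φ₂ cos Δλ) = 80.46°
At arrival: θ₂ = atan2(sin Δλ cos φ₁, −cos φ₂ sin φ₁ + sin φ₂ cos φ₁ cos Δλ) = 47.64°
Δθ = θ₂ − θ₁ = -32.8°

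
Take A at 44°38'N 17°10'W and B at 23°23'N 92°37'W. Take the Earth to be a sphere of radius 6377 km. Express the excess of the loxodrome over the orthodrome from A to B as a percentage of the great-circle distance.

2.7%

Great circle: σ = 1.1119 rad → d_gc = Rσ = 7090.8 km
Rhumb: Δφ = -0.3709, Δλ = -1.3169, Δψ = -0.4524, q = Δφ/Δψ = 0.8198 → d_rh = R√(Δφ²+q²Δλ²) = 7279.2 km
Excess = (7279.2 − 7090.8) / 7090.8 = 188.4 / 7090.8 = 2.66% ≈ 2.7%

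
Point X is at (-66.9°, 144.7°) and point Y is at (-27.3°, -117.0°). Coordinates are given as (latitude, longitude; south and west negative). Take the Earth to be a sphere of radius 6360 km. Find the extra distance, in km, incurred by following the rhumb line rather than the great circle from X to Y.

616 km

Great circle: cos σ = sin φ₁ sin φ₂ + cos φ₁ cos φ₂ cos Δλ,  σ = 1.1901 rad → d_gc = 7569.2 km
Rhumb line: Δψ = +1.0923, q = Δφ/Δψ = 0.6328, d_rh = R√(Δφ²+q²Δλ²) = 8185.0 km
Excess = 8185.0 − 7569.2 = 615.8 ≈ 616 km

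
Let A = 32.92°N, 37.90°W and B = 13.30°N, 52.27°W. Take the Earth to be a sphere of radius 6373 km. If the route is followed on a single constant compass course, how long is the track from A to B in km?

2626 km

Rhumb course C = atan2(Δλ, Δψ) with Δψ = ln[tan(π/4+φ₂/2)/tan(π/4+φ₁/2)] = -0.3748, Δλ = -0.2508 → C = 213.79°
d = R·|Δφ| / |cos C| = 6373·0.34243 / 0.83110 = 2626 km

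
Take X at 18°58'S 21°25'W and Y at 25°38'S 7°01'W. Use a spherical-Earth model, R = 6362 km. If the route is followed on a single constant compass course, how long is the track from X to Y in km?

Δψ = ln[tan(π/4+φ₂/2)/tan(π/4+φ₁/2)] = -0.1259;  Δφ = -0.1164 rad,  Δλ = +0.2513 rad
q = Δφ/Δψ = 0.9245
d = R·√(Δφ² + q²Δλ²) = 6362·0.25986 = 1653 km

1653 km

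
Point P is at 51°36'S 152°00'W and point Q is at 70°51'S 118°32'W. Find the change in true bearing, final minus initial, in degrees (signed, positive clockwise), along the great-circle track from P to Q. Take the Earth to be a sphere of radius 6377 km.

-29.9°

At departure: θ₁ = atan2(sin Δλ cos φ₂, cos φ₁ sin φ₂ − sin φ₁ cos φ₂ cos Δλ) = 154.09°
At arrival: θ₂ = atan2(sin Δλ cos φ₁, −cos φ₂ sin φ₁ + sin φ₂ cos φ₁ cos Δλ) = 124.16°
Δθ = θ₂ − θ₁ = -29.9°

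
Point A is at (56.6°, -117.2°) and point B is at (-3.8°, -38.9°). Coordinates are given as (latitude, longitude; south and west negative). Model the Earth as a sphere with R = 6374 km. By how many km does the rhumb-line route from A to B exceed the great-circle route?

Great circle: cos σ = sin φ₁ sin φ₂ + cos φ₁ cos φ₂ cos Δλ,  σ = 1.5147 rad → d_gc = 9654.76 km
Rhumb line: Δψ = -1.2703, q = Δφ/Δψ = 0.8299, d_rh = R√(Δφ²+q²Δλ²) = 9869.33 km
Excess = 9869.33 − 9654.76 = 214.57 ≈ 215 km

215 km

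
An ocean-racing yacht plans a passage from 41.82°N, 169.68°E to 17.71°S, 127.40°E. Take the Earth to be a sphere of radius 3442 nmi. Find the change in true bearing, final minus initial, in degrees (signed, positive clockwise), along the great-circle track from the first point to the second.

-10.6°

Initial bearing θ₁ = atan2(sin Δλ cos φ₂, cos φ₁ sin φ₂ − sin φ₁ cos φ₂ cos Δλ) = 222.61°
Final bearing θ₂ = (initial bearing from the destination back to the start) + 180° = 211.98°
Δθ = θ₂ − θ₁ = -10.6°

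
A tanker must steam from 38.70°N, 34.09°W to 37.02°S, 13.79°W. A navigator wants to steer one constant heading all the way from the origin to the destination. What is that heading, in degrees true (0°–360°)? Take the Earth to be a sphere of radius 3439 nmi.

Meridional parts: M(φ₁)=+0.7336, M(φ₂)=-0.6964 → ΔM = -1.4300;  Δλ = +0.3543 rad
tan C = Δλ / ΔM = -0.2478 → C = 166.08°

166.1°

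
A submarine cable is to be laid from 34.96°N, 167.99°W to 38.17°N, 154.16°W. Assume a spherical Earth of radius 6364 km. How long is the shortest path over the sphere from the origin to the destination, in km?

1283 km

Haversine: a = sin²(Δφ/2)+cos φ₁ cos φ₂ sin²(Δλ/2) = 0.01012;  σ = 2·atan2(√a,√(1−a))
σ = 11.550° → d = Rσ = 6364·0.20158 = 1283 km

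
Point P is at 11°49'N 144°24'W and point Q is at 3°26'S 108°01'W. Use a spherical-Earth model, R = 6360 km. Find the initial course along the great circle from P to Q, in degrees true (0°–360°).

110.7°

θ = atan2( sin Δλ·cos φ₂ ,  cos φ₁ sin φ₂ − sin φ₁ cos φ₂ cos Δλ )
  = atan2(+0.5921, -0.2232) = 110.65°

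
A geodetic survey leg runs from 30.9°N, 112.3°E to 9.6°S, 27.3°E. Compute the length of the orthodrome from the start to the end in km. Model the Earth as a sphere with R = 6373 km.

10087 km

cos σ = sin φ₁ sin φ₂ + cos φ₁ cos φ₂ cos Δλ
      = sin(30.90°)sin(-9.60°) + cos(30.90°)cos(-9.60°)cos(-85.00°) = -0.0119
σ = 90.682° → d = Rσ = 6373·1.58270 = 10087 km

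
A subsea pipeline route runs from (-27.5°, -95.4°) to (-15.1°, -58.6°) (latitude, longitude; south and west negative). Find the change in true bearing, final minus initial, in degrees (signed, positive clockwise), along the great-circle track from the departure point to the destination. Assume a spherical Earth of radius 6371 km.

-13.9°

Initial bearing θ₁ = atan2(sin Δλ cos φ₂, cos φ₁ sin φ₂ − sin φ₁ cos φ₂ cos Δλ) = 77.72°
Final bearing θ₂ = (initial bearing from the destination back to the start) + 180° = 63.86°
Δθ = θ₂ − θ₁ = -13.9°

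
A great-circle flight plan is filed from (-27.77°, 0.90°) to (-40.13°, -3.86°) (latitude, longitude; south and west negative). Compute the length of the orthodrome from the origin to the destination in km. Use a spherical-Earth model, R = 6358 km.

cos σ = sin φ₁ sin φ₂ + cos φ₁ cos φ₂ cos Δλ
      = sin(-27.77°)sin(-40.13°) + cos(-27.77°)cos(-40.13°)cos(-4.76°) = 0.9745
σ = 12.970° → d = Rσ = 6358·0.22637 = 1439 km

1439 km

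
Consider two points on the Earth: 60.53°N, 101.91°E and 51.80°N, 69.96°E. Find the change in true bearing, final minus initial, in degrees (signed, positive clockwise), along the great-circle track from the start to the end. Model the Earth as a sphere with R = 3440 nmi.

-26.8°

At departure: θ₁ = atan2(sin Δλ cos φ₂, cos φ₁ sin φ₂ − sin φ₁ cos φ₂ cos Δλ) = 257.89°
At arrival: θ₂ = atan2(sin Δλ cos φ₁, −cos φ₂ sin φ₁ + sin φ₂ cos φ₁ cos Δλ) = 231.06°
Δθ = θ₂ − θ₁ = -26.8°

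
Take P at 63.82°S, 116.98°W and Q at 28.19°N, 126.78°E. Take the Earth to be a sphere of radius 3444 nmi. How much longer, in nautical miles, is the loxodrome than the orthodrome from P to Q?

327 nmi

Great circle: cos σ = sin φ₁ sin φ₂ + cos φ₁ cos φ₂ cos Δλ,  σ = 2.2091 rad → d_gc = 7608.3 nmi
Rhumb line: Δψ = +1.9719, q = Δφ/Δψ = 0.8144, d_rh = R√(Δφ²+q²Δλ²) = 7935.1 nmi
Excess = 7935.1 − 7608.3 = 326.8 ≈ 327 nmi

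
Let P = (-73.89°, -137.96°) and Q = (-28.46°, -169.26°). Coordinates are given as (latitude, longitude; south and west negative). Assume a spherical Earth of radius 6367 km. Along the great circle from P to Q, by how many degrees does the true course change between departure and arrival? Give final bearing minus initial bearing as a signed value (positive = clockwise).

At departure: θ₁ = atan2(sin Δλ cos φ₂, cos φ₁ sin φ₂ − sin φ₁ cos φ₂ cos Δλ) = 322.23°
At arrival: θ₂ = atan2(sin Δλ cos φ₁, −cos φ₂ sin φ₁ + sin φ₂ cos φ₁ cos Δλ) = 348.85°
Δθ = θ₂ − θ₁ = +26.6°

+26.6°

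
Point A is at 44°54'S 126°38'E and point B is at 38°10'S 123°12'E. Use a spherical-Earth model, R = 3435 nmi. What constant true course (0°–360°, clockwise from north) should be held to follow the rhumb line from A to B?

Δψ = ln[tan(π/4+φ₂/2)/tan(π/4+φ₁/2)] = +0.1572
Δλ = -0.0599 rad (taken the short way round)
course = atan2(Δλ, Δψ) = 339.14°

339.1°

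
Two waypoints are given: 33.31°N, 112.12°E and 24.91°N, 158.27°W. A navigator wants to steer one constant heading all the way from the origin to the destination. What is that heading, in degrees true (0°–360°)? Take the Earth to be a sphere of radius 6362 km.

96.1°

Δψ = ln[tan(π/4+φ₂/2)/tan(π/4+φ₁/2)] = -0.1680
Δλ = +1.5640 rad (taken the short way round)
course = atan2(Δλ, Δψ) = 96.13°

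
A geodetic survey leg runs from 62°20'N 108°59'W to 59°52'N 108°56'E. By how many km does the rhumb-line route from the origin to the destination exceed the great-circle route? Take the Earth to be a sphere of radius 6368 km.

1586 km

Great circle: cos σ = sin φ₁ sin φ₂ + cos φ₁ cos φ₂ cos Δλ,  σ = 0.9495 rad → d_gc = 6046.5 km
Rhumb line: Δψ = -0.0891, q = Δφ/Δψ = 0.4830, d_rh = R√(Δφ²+q²Δλ²) = 7632.2 km
Excess = 7632.2 − 6046.5 = 1585.7 ≈ 1586 km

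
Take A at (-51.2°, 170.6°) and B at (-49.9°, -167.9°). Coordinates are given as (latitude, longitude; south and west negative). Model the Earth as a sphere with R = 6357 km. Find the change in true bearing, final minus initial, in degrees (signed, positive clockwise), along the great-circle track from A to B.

-16.7°

At departure: θ₁ = atan2(sin Δλ cos φ₂, cos φ₁ sin φ₂ − sin φ₁ cos φ₂ cos Δλ) = 92.97°
At arrival: θ₂ = atan2(sin Δλ cos φ₁, −cos φ₂ sin φ₁ + sin φ₂ cos φ₁ cos Δλ) = 76.29°
Δθ = θ₂ − θ₁ = -16.7°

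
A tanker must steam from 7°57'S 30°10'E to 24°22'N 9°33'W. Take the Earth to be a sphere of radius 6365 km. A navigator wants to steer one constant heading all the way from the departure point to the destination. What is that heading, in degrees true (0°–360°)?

Δψ = ln[tan(π/4+φ₂/2)/tan(π/4+φ₁/2)] = +0.5779
Δλ = -0.6932 rad (taken the short way round)
course = atan2(Δλ, Δψ) = 309.82°

309.8°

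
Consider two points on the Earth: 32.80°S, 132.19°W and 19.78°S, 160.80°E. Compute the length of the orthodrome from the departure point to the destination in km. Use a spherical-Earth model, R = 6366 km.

cos σ = sin φ₁ sin φ₂ + cos φ₁ cos φ₂ cos Δλ
      = sin(-32.80°)sin(-19.78°) + cos(-32.80°)cos(-19.78°)cos(-67.01°) = 0.4922
σ = 60.511° → d = Rσ = 6366·1.05612 = 6723 km

6723 km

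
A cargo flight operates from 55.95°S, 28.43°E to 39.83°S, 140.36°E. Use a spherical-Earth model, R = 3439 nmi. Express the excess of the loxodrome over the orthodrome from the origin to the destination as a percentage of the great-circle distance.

11.2%

Great circle: σ = 1.1917 rad → d_gc = Rσ = 4098.2 nmi
Rhumb: Δφ = +0.2813, Δλ = +1.9535, Δψ = +0.4244, q = Δφ/Δψ = 0.6629 → d_rh = R√(Δφ²+q²Δλ²) = 4557.1 nmi
Excess = (4557.1 − 4098.2) / 4098.2 = 458.9 / 4098.2 = 11.20% ≈ 11.2%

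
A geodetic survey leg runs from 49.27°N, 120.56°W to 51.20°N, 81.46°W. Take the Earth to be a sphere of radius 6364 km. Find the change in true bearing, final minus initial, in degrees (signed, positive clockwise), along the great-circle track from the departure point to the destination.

+30.5°

Initial bearing θ₁ = atan2(sin Δλ cos φ₂, cos φ₁ sin φ₂ − sin φ₁ cos φ₂ cos Δλ) = 70.49°
Final bearing θ₂ = (initial bearing from the destination back to the start) + 180° = 101.03°
Δθ = θ₂ − θ₁ = +30.5°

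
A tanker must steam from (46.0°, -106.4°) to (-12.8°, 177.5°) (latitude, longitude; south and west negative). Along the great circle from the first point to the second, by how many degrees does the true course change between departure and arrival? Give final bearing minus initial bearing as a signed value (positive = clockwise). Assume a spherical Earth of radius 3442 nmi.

-28.8°

Initial bearing θ₁ = atan2(sin Δλ cos φ₂, cos φ₁ sin φ₂ − sin φ₁ cos φ₂ cos Δλ) = 251.19°
Final bearing θ₂ = (initial bearing from the destination back to the start) + 180° = 222.40°
Δθ = θ₂ − θ₁ = -28.8°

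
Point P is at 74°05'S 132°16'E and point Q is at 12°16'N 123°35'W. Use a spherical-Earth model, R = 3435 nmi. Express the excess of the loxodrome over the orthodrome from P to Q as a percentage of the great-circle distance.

Great circle: σ = 1.8440 rad → d_gc = Rσ = 6334.2 nmi
Rhumb: Δφ = +1.5071, Δλ = +1.8178, Δψ = +2.1833, q = Δφ/Δψ = 0.6903 → d_rh = R√(Δφ²+q²Δλ²) = 6736.3 nmi
Excess = (6736.3 − 6334.2) / 6334.2 = 402.1 / 6334.2 = 6.348% ≈ 6.3%

6.3%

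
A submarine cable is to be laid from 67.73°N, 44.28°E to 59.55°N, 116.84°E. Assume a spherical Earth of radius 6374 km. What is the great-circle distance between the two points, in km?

3471 km

cos σ = sin φ₁ sin φ₂ + cos φ₁ cos φ₂ cos Δλ
      = sin(67.73°)sin(59.55°) + cos(67.73°)cos(59.55°)cos(72.56°) = 0.8553
σ = 31.204° → d = Rσ = 6374·0.54461 = 3471 km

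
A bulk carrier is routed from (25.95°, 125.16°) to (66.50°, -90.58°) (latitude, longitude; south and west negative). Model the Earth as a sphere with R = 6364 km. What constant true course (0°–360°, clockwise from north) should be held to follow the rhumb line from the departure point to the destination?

Δψ = ln[tan(π/4+φ₂/2)/tan(π/4+φ₁/2)] = +1.1010
Δλ = +2.5178 rad (taken the short way round)
course = atan2(Δλ, Δψ) = 66.38°

66.4°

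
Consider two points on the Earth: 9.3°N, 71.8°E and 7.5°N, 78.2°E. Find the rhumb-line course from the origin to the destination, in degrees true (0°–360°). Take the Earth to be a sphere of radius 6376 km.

105.9°

Δψ = ln[tan(π/4+φ₂/2)/tan(π/4+φ₁/2)] = -0.0318
Δλ = +0.1117 rad (taken the short way round)
course = atan2(Δλ, Δψ) = 105.87°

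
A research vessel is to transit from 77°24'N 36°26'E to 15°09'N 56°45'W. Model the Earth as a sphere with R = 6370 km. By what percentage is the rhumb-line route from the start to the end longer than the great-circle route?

Great circle: σ = 1.3250 rad → d_gc = Rσ = 8440.0 km
Rhumb: Δφ = -1.0865, Δλ = -1.6264, Δψ = -1.9361, q = Δφ/Δψ = 0.5612 → d_rh = R√(Δφ²+q²Δλ²) = 9038.6 km
Excess = (9038.6 − 8440.0) / 8440.0 = 598.6 / 8440.0 = 7.09% ≈ 7.1%

7.1%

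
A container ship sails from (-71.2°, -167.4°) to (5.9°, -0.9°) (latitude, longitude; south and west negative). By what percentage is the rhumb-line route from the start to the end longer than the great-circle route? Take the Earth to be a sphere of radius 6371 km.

23.4%

Great circle: σ = 1.9922 rad → d_gc = Rσ = 12692.1 km
Rhumb: Δφ = +1.3456, Δλ = +2.9060, Δψ = +1.9016, q = Δφ/Δψ = 0.7076 → d_rh = R√(Δφ²+q²Δλ²) = 15656.7 km
Excess = (15656.7 − 12692.1) / 12692.1 = 2964.6 / 12692.1 = 23.36% ≈ 23.4%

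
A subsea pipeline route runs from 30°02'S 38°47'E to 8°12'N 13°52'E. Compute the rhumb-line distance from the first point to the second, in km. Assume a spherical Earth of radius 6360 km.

Δψ = ln[tan(π/4+φ₂/2)/tan(π/4+φ₁/2)] = +0.6936;  Δφ = +0.6673 rad,  Δλ = -0.4349 rad
q = Δφ/Δψ = 0.9621
d = R·√(Δφ² + q²Δλ²) = 6360·0.78762 = 5009 km

5009 km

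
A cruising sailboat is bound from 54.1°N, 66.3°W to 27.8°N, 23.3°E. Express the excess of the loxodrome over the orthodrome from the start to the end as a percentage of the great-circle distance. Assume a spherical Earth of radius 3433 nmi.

5.3%

Great circle: σ = 1.1795 rad → d_gc = Rσ = 4049.1 nmi
Rhumb: Δφ = -0.4590, Δλ = +1.5638, Δψ = -0.6217, q = Δφ/Δψ = 0.7383 → d_rh = R√(Δφ²+q²Δλ²) = 4265.5 nmi
Excess = (4265.5 − 4049.1) / 4049.1 = 216.4 / 4049.1 = 5.34% ≈ 5.3%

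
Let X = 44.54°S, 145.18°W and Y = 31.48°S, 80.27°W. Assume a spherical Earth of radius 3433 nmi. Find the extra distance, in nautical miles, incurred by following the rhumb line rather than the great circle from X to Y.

Great circle: cos σ = sin φ₁ sin φ₂ + cos φ₁ cos φ₂ cos Δλ,  σ = 0.8969 rad → d_gc = 3079.1 nmi
Rhumb line: Δψ = +0.2907, q = Δφ/Δψ = 0.7841, d_rh = R√(Δφ²+q²Δλ²) = 3148.3 nmi
Excess = 3148.3 − 3079.1 = 69.2 ≈ 69 nmi

69 nmi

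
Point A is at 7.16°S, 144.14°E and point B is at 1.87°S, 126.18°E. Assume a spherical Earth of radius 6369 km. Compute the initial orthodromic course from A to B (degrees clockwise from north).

285.6°

N = sin Δλ·cos φ₂ = -0.3082;  D = cos φ₁ sin φ₂ − sin φ₁ cos φ₂ cos Δλ = +0.0861
initial course = atan2(N, D) = 285.61°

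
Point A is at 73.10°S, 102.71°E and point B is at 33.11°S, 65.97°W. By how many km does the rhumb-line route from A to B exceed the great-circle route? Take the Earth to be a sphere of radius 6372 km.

2879 km

Great circle: cos σ = sin φ₁ sin φ₂ + cos φ₁ cos φ₂ cos Δλ,  σ = 1.2829 rad → d_gc = 8174.91 km
Rhumb line: Δψ = +1.2938, q = Δφ/Δψ = 0.5395, d_rh = R√(Δφ²+q²Δλ²) = 11054.40 km
Excess = 11054.40 − 8174.91 = 2879.49 ≈ 2879 km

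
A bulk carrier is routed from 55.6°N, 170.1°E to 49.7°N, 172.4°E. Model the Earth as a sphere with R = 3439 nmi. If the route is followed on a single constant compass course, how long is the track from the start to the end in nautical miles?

Δψ = ln[tan(π/4+φ₂/2)/tan(π/4+φ₁/2)] = -0.1701;  Δφ = -0.1030 rad,  Δλ = +0.0401 rad
q = Δφ/Δψ = 0.6055
d = R·√(Δφ² + q²Δλ²) = 3439·0.10580 = 364 nmi

364 nmi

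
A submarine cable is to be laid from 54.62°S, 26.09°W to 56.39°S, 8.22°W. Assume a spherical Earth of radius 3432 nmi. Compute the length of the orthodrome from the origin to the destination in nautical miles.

Haversine: a = sin²(Δφ/2)+cos φ₁ cos φ₂ sin²(Δλ/2) = 0.00797;  σ = 2·atan2(√a,√(1−a))
σ = 10.244° → d = Rσ = 3432·0.17878 = 614 nmi

614 nmi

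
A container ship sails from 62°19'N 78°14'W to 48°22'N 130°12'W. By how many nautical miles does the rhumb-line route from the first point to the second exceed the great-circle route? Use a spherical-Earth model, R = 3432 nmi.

Great circle: cos σ = sin φ₁ sin φ₂ + cos φ₁ cos φ₂ cos Δλ,  σ = 0.5510 rad → d_gc = 1890.9 nmi
Rhumb line: Δψ = -0.4338, q = Δφ/Δψ = 0.5613, d_rh = R√(Δφ²+q²Δλ²) = 1936.8 nmi
Excess = 1936.8 − 1890.9 = 45.9 ≈ 46 nmi

46 nmi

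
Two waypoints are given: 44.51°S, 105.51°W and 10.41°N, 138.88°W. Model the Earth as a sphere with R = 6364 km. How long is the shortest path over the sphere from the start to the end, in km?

6961 km

Haversine: a = sin²(Δφ/2)+cos φ₁ cos φ₂ sin²(Δλ/2) = 0.27046;  σ = 2·atan2(√a,√(1−a))
σ = 62.672° → d = Rσ = 6364·1.09383 = 6961 km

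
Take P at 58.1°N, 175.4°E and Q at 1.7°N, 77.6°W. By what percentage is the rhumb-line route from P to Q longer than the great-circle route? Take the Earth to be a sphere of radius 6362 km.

Great circle: σ = 1.7004 rad → d_gc = Rσ = 10818.0 km
Rhumb: Δφ = -0.9844, Δλ = +1.8675, Δψ = -1.2228, q = Δφ/Δψ = 0.8050 → d_rh = R√(Δφ²+q²Δλ²) = 11432.4 km
Excess = (11432.4 − 10818.0) / 10818.0 = 614.4 / 10818.0 = 5.68% ≈ 5.7%

5.7%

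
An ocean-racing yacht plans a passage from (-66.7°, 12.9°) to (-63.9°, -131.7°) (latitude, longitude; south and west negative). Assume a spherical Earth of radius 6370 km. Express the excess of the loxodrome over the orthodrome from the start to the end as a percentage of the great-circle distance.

Great circle: σ = 0.8190 rad → d_gc = Rσ = 5217.1 km
Rhumb: Δφ = +0.0489, Δλ = -2.5237, Δψ = +0.1171, q = Δφ/Δψ = 0.4174 → d_rh = R√(Δφ²+q²Δλ²) = 6718.0 km
Excess = (6718.0 − 5217.1) / 5217.1 = 1500.9 / 5217.1 = 28.77% ≈ 28.8%

28.8%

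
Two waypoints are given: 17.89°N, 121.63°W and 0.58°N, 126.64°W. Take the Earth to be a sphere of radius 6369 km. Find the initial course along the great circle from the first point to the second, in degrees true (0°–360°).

N = sin Δλ·cos φ₂ = -0.0873;  D = cos φ₁ sin φ₂ − sin φ₁ cos φ₂ cos Δλ = -0.2964
initial course = atan2(N, D) = 196.42°

196.4°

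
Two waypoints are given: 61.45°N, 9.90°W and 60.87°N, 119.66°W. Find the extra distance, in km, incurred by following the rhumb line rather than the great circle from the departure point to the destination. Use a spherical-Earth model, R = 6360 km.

718 km

Great circle: cos σ = sin φ₁ sin φ₂ + cos φ₁ cos φ₂ cos Δλ,  σ = 0.8112 rad → d_gc = 5159.1 km
Rhumb line: Δψ = -0.0210, q = Δφ/Δψ = 0.4823, d_rh = R√(Δφ²+q²Δλ²) = 5877.1 km
Excess = 5877.1 − 5159.1 = 718.0 ≈ 718 km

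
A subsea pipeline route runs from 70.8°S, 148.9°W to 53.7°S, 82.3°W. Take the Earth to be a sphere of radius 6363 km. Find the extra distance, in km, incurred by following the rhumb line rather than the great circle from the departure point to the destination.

171 km

Great circle: cos σ = sin φ₁ sin φ₂ + cos φ₁ cos φ₂ cos Δλ,  σ = 0.5764 rad → d_gc = 3667.7 km
Rhumb line: Δψ = +0.6617, q = Δφ/Δψ = 0.4510, d_rh = R√(Δφ²+q²Δλ²) = 3838.5 km
Excess = 3838.5 − 3667.7 = 170.8 ≈ 171 km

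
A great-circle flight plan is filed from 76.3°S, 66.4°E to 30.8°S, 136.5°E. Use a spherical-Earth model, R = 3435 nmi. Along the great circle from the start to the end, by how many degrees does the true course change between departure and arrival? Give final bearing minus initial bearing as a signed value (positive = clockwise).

-62.9°

Initial bearing θ₁ = atan2(sin Δλ cos φ₂, cos φ₁ sin φ₂ − sin φ₁ cos φ₂ cos Δλ) = 78.60°
Final bearing θ₂ = (initial bearing from the destination back to the start) + 180° = 15.68°
Δθ = θ₂ − θ₁ = -62.9°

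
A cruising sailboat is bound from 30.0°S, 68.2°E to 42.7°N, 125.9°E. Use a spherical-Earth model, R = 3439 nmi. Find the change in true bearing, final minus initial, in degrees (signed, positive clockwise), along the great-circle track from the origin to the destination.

+8.7°

Initial bearing θ₁ = atan2(sin Δλ cos φ₂, cos φ₁ sin φ₂ − sin φ₁ cos φ₂ cos Δλ) = 38.40°
Final bearing θ₂ = (initial bearing from the destination back to the start) + 180° = 47.06°
Δθ = θ₂ − θ₁ = +8.7°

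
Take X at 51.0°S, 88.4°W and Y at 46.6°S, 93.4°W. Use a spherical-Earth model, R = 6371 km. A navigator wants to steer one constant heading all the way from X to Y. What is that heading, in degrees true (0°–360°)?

Meridional parts: M(φ₁)=-1.0381, M(φ₂)=-0.9214 → ΔM = +0.1167;  Δλ = -0.0873 rad
tan C = Δλ / ΔM = -0.7478 → C = 323.21°

323.2°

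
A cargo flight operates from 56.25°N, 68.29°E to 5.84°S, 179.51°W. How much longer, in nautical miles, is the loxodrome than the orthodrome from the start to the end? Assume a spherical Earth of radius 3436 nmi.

330 nmi

Great circle: cos σ = sin φ₁ sin φ₂ + cos φ₁ cos φ₂ cos Δλ,  σ = 1.8686 rad → d_gc = 6420.5 nmi
Rhumb line: Δψ = -1.2950, q = Δφ/Δψ = 0.8368, d_rh = R√(Δφ²+q²Δλ²) = 6750.5 nmi
Excess = 6750.5 − 6420.5 = 330.0 ≈ 330 nmi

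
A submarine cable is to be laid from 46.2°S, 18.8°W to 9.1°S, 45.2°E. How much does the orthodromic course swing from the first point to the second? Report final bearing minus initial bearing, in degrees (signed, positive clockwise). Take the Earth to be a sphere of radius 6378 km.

Initial bearing θ₁ = atan2(sin Δλ cos φ₂, cos φ₁ sin φ₂ − sin φ₁ cos φ₂ cos Δλ) = 77.12°
Final bearing θ₂ = (initial bearing from the destination back to the start) + 180° = 43.10°
Δθ = θ₂ − θ₁ = -34.0°

-34.0°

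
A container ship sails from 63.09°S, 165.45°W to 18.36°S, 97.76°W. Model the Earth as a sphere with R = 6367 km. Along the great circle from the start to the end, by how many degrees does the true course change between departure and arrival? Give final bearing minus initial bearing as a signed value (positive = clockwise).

-50.6°

At departure: θ₁ = atan2(sin Δλ cos φ₂, cos φ₁ sin φ₂ − sin φ₁ cos φ₂ cos Δλ) = 78.50°
At arrival: θ₂ = atan2(sin Δλ cos φ₁, −cos φ₂ sin φ₁ + sin φ₂ cos φ₁ cos Δλ) = 27.86°
Δθ = θ₂ − θ₁ = -50.6°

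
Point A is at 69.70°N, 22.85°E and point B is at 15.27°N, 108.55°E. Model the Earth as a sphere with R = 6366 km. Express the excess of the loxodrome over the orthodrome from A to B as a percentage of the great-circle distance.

5.4%

Great circle: σ = 1.2952 rad → d_gc = Rσ = 8245.4 km
Rhumb: Δφ = -0.9500, Δλ = +1.4957, Δψ = -1.4505, q = Δφ/Δψ = 0.6549 → d_rh = R√(Δφ²+q²Δλ²) = 8687.0 km
Excess = (8687.0 − 8245.4) / 8245.4 = 441.6 / 8245.4 = 5.36% ≈ 5.4%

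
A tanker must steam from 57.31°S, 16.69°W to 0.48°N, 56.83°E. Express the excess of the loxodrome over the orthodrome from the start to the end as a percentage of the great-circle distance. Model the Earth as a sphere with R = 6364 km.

2.1%

Great circle: σ = 1.4241 rad → d_gc = Rσ = 9063.1 km
Rhumb: Δφ = +1.0086, Δλ = +1.2832, Δψ = +1.2350, q = Δφ/Δψ = 0.8167 → d_rh = R√(Δφ²+q²Δλ²) = 9256.3 km
Excess = (9256.3 − 9063.1) / 9063.1 = 193.2 / 9063.1 = 2.13% ≈ 2.1%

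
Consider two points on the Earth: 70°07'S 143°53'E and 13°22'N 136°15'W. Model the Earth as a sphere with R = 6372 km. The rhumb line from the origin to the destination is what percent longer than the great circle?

Great circle: σ = 1.7307 rad → d_gc = Rσ = 11027.8 km
Rhumb: Δφ = +1.4571, Δλ = +1.3939, Δψ = +1.9768, q = Δφ/Δψ = 0.7371 → d_rh = R√(Δφ²+q²Δλ²) = 11360.5 km
Excess = (11360.5 − 11027.8) / 11027.8 = 332.7 / 11027.8 = 3.02% ≈ 3.0%

3.0%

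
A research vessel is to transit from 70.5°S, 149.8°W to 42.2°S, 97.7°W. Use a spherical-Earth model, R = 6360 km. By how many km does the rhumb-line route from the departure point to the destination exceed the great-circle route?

106 km

Great circle: cos σ = sin φ₁ sin φ₂ + cos φ₁ cos φ₂ cos Δλ,  σ = 0.6679 rad → d_gc = 4248.1 km
Rhumb line: Δψ = +0.9474, q = Δφ/Δψ = 0.5214, d_rh = R√(Δφ²+q²Δλ²) = 4354.3 km
Excess = 4354.3 − 4248.1 = 106.2 ≈ 106 km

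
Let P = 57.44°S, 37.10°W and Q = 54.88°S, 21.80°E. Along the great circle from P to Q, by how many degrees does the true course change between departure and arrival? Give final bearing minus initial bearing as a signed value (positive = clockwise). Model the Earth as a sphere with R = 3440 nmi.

-50.3°

At departure: θ₁ = atan2(sin Δλ cos φ₂, cos φ₁ sin φ₂ − sin φ₁ cos φ₂ cos Δλ) = 111.07°
At arrival: θ₂ = atan2(sin Δλ cos φ₁, −cos φ₂ sin φ₁ + sin φ₂ cos φ₁ cos Δλ) = 60.81°
Δθ = θ₂ − θ₁ = -50.3°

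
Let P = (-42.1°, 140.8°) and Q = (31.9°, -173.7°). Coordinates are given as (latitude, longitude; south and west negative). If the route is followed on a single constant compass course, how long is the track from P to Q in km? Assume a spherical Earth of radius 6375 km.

9467 km

Δψ = ln[tan(π/4+φ₂/2)/tan(π/4+φ₁/2)] = +1.3995;  Δφ = +1.2915 rad,  Δλ = +0.7941 rad
q = Δφ/Δψ = 0.9229
d = R·√(Δφ² + q²Δλ²) = 6375·1.48499 = 9467 km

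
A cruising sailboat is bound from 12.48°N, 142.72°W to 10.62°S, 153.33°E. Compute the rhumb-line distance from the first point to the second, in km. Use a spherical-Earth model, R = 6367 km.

7510 km

Rhumb course C = atan2(Δλ, Δψ) with Δψ = ln[tan(π/4+φ₂/2)/tan(π/4+φ₁/2)] = -0.4060, Δλ = -1.1161 → C = 250.01°
d = R·|Δφ| / |cos C| = 6367·0.40317 / 0.34183 = 7510 km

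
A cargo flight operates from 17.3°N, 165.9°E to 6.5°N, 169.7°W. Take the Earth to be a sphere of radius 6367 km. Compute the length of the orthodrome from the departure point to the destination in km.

Haversine: a = sin²(Δφ/2)+cos φ₁ cos φ₂ sin²(Δλ/2) = 0.05122;  σ = 2·atan2(√a,√(1−a))
σ = 26.161° → d = Rσ = 6367·0.45659 = 2907 km

2907 km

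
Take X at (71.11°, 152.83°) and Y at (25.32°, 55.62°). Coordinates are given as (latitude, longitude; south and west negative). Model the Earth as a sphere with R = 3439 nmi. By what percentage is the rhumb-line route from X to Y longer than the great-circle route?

8.2%

Great circle: σ = 1.1940 rad → d_gc = Rσ = 4106.3 nmi
Rhumb: Δφ = -0.7992, Δλ = -1.6966, Δψ = -1.3366, q = Δφ/Δψ = 0.5979 → d_rh = R√(Δφ²+q²Δλ²) = 4441.3 nmi
Excess = (4441.3 − 4106.3) / 4106.3 = 335.0 / 4106.3 = 8.16% ≈ 8.2%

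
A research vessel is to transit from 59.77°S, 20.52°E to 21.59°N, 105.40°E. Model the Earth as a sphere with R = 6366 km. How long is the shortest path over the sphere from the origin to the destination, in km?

11781 km

Haversine: a = sin²(Δφ/2)+cos φ₁ cos φ₂ sin²(Δλ/2) = 0.63807;  σ = 2·atan2(√a,√(1−a))
σ = 106.030° → d = Rσ = 6366·1.85058 = 11781 km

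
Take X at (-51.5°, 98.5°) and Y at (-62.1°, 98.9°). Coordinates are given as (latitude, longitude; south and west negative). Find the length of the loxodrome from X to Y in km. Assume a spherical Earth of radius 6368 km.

Δψ = ln[tan(π/4+φ₂/2)/tan(π/4+φ₁/2)] = -0.3406;  Δφ = -0.1850 rad,  Δλ = +0.0070 rad
q = Δφ/Δψ = 0.5431
d = R·√(Δφ² + q²Δλ²) = 6368·0.18504 = 1178 km

1178 km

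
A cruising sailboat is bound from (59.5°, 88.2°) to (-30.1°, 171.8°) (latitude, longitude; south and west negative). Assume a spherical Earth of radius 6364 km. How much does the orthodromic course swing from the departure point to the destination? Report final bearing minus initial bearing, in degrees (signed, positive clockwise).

Initial bearing θ₁ = atan2(sin Δλ cos φ₂, cos φ₁ sin φ₂ − sin φ₁ cos φ₂ cos Δλ) = 111.44°
Final bearing θ₂ = (initial bearing from the destination back to the start) + 180° = 146.90°
Δθ = θ₂ − θ₁ = +35.5°

+35.5°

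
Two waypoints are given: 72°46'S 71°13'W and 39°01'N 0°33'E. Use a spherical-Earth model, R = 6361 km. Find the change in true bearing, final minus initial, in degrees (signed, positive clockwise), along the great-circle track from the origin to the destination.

At departure: θ₁ = atan2(sin Δλ cos φ₂, cos φ₁ sin φ₂ − sin φ₁ cos φ₂ cos Δλ) = 60.43°
At arrival: θ₂ = atan2(sin Δλ cos φ₁, −cos φ₂ sin φ₁ + sin φ₂ cos φ₁ cos Δλ) = 19.37°
Δθ = θ₂ − θ₁ = -41.1°

-41.1°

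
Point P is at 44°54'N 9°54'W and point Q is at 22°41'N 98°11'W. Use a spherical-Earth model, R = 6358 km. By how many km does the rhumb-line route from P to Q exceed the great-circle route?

309 km

Great circle: cos σ = sin φ₁ sin φ₂ + cos φ₁ cos φ₂ cos Δλ,  σ = 1.2747 rad → d_gc = 8104.5 km
Rhumb line: Δψ = -0.4722, q = Δφ/Δψ = 0.8211, d_rh = R√(Δφ²+q²Δλ²) = 8413.2 km
Excess = 8413.2 − 8104.5 = 308.7 ≈ 309 km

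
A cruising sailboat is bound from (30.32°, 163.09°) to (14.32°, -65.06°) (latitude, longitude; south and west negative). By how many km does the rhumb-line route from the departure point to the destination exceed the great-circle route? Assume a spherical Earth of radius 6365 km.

Great circle: cos σ = sin φ₁ sin φ₂ + cos φ₁ cos φ₂ cos Δλ,  σ = 2.0188 rad → d_gc = 12849.7 km
Rhumb line: Δψ = -0.3032, q = Δφ/Δψ = 0.9210, d_rh = R√(Δφ²+q²Δλ²) = 13607.4 km
Excess = 13607.4 − 12849.7 = 757.7 ≈ 758 km

758 km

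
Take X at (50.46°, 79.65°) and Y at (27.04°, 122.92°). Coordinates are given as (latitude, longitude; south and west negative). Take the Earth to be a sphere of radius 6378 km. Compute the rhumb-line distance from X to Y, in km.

Δψ = ln[tan(π/4+φ₂/2)/tan(π/4+φ₁/2)] = -0.5327;  Δφ = -0.4088 rad,  Δλ = +0.7552 rad
q = Δφ/Δψ = 0.7673
d = R·√(Δφ² + q²Δλ²) = 6378·0.70912 = 4523 km

4523 km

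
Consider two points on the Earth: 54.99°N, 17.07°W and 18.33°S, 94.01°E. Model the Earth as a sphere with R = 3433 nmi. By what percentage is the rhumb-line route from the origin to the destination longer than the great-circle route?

Great circle: σ = 2.0414 rad → d_gc = Rσ = 7008.3 nmi
Rhumb: Δφ = -1.2797, Δλ = +1.9387, Δψ = -1.4795, q = Δφ/Δψ = 0.8650 → d_rh = R√(Δφ²+q²Δλ²) = 7241.6 nmi
Excess = (7241.6 − 7008.3) / 7008.3 = 233.3 / 7008.3 = 3.33% ≈ 3.3%

3.3%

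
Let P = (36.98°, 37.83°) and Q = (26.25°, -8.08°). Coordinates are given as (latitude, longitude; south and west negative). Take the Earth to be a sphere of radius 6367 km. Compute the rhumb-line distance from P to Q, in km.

4494 km

Rhumb course C = atan2(Δλ, Δψ) with Δψ = ln[tan(π/4+φ₂/2)/tan(π/4+φ₁/2)] = -0.2205, Δλ = -0.8013 → C = 254.62°
d = R·|Δφ| / |cos C| = 6367·0.18727 / 0.26530 = 4494 km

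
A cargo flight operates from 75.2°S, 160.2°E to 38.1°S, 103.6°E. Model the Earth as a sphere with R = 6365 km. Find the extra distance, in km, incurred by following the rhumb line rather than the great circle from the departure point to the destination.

Great circle: cos σ = sin φ₁ sin φ₂ + cos φ₁ cos φ₂ cos Δλ,  σ = 0.7852 rad → d_gc = 4998.02 km
Rhumb line: Δψ = +1.3210, q = Δφ/Δψ = 0.4902, d_rh = R√(Δφ²+q²Δλ²) = 5146.45 km
Excess = 5146.45 − 4998.02 = 148.43 ≈ 148 km

148 km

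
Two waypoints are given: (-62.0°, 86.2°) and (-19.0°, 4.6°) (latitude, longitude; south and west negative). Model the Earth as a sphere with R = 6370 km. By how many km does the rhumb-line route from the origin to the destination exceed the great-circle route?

Great circle: cos σ = sin φ₁ sin φ₂ + cos φ₁ cos φ₂ cos Δλ,  σ = 1.2108 rad → d_gc = 7712.6 km
Rhumb line: Δψ = +1.0511, q = Δφ/Δψ = 0.7140, d_rh = R√(Δφ²+q²Δλ²) = 8050.5 km
Excess = 8050.5 − 7712.6 = 337.9 ≈ 338 km

338 km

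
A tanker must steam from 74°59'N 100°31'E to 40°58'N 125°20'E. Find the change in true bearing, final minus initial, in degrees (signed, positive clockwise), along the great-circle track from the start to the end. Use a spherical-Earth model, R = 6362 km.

At departure: θ₁ = atan2(sin Δλ cos φ₂, cos φ₁ sin φ₂ − sin φ₁ cos φ₂ cos Δλ) = 147.22°
At arrival: θ₂ = atan2(sin Δλ cos φ₁, −cos φ₂ sin φ₁ + sin φ₂ cos φ₁ cos Δλ) = 169.29°
Δθ = θ₂ − θ₁ = +22.1°

+22.1°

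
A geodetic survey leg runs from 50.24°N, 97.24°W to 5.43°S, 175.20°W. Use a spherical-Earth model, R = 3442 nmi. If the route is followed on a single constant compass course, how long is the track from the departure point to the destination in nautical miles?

5285 nmi

Rhumb course C = atan2(Δλ, Δψ) with Δψ = ln[tan(π/4+φ₂/2)/tan(π/4+φ₁/2)] = -1.1121, Δλ = -1.3607 → C = 230.74°
d = R·|Δφ| / |cos C| = 3442·0.97162 / 0.63285 = 5285 nmi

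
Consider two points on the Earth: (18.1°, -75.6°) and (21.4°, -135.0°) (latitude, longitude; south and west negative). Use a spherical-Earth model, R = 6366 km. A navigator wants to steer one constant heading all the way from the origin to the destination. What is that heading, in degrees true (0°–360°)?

Meridional parts: M(φ₁)=+0.3213, M(φ₂)=+0.3825 → ΔM = +0.0612;  Δλ = -1.0367 rad
tan C = Δλ / ΔM = -16.9382 → C = 273.38°

273.4°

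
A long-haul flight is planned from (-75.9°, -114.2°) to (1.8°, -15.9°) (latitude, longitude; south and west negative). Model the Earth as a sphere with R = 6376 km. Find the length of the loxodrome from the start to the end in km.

11120 km

Δψ = ln[tan(π/4+φ₂/2)/tan(π/4+φ₁/2)] = +2.1216;  Δφ = +1.3561 rad,  Δλ = +1.7157 rad
q = Δφ/Δψ = 0.6392
d = R·√(Δφ² + q²Δλ²) = 6376·1.74406 = 11120 km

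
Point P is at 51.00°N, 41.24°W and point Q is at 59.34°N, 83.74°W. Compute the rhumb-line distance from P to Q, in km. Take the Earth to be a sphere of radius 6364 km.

2839 km

Rhumb course C = atan2(Δλ, Δψ) with Δψ = ln[tan(π/4+φ₂/2)/tan(π/4+φ₁/2)] = +0.2560, Δλ = -0.7418 → C = 289.04°
d = R·|Δφ| / |cos C| = 6364·0.14556 / 0.32627 = 2839 km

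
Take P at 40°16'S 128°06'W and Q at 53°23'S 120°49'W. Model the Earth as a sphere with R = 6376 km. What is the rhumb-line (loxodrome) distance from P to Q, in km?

Rhumb course C = atan2(Δλ, Δψ) with Δψ = ln[tan(π/4+φ₂/2)/tan(π/4+φ₁/2)] = -0.3370, Δλ = +0.1271 → C = 159.33°
d = R·|Δφ| / |cos C| = 6376·0.22893 / 0.93565 = 1560 km

1560 km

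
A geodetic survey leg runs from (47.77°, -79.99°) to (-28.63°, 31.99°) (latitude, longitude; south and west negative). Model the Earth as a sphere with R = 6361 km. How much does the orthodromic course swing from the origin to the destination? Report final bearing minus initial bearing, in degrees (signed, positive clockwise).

+34.8°

Initial bearing θ₁ = atan2(sin Δλ cos φ₂, cos φ₁ sin φ₂ − sin φ₁ cos φ₂ cos Δλ) = 95.53°
Final bearing θ₂ = (initial bearing from the destination back to the start) + 180° = 130.34°
Δθ = θ₂ − θ₁ = +34.8°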